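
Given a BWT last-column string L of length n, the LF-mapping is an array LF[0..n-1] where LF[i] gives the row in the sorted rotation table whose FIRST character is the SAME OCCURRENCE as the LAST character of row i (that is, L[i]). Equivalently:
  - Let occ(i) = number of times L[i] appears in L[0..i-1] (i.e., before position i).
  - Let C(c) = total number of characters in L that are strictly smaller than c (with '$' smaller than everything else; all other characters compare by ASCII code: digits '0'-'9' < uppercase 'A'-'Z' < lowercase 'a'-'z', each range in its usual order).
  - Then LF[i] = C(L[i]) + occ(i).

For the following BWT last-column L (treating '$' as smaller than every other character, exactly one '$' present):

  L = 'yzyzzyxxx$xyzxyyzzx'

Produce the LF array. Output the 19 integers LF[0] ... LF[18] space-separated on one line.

Char counts: '$':1, 'x':6, 'y':6, 'z':6
C (first-col start): C('$')=0, C('x')=1, C('y')=7, C('z')=13
L[0]='y': occ=0, LF[0]=C('y')+0=7+0=7
L[1]='z': occ=0, LF[1]=C('z')+0=13+0=13
L[2]='y': occ=1, LF[2]=C('y')+1=7+1=8
L[3]='z': occ=1, LF[3]=C('z')+1=13+1=14
L[4]='z': occ=2, LF[4]=C('z')+2=13+2=15
L[5]='y': occ=2, LF[5]=C('y')+2=7+2=9
L[6]='x': occ=0, LF[6]=C('x')+0=1+0=1
L[7]='x': occ=1, LF[7]=C('x')+1=1+1=2
L[8]='x': occ=2, LF[8]=C('x')+2=1+2=3
L[9]='$': occ=0, LF[9]=C('$')+0=0+0=0
L[10]='x': occ=3, LF[10]=C('x')+3=1+3=4
L[11]='y': occ=3, LF[11]=C('y')+3=7+3=10
L[12]='z': occ=3, LF[12]=C('z')+3=13+3=16
L[13]='x': occ=4, LF[13]=C('x')+4=1+4=5
L[14]='y': occ=4, LF[14]=C('y')+4=7+4=11
L[15]='y': occ=5, LF[15]=C('y')+5=7+5=12
L[16]='z': occ=4, LF[16]=C('z')+4=13+4=17
L[17]='z': occ=5, LF[17]=C('z')+5=13+5=18
L[18]='x': occ=5, LF[18]=C('x')+5=1+5=6

Answer: 7 13 8 14 15 9 1 2 3 0 4 10 16 5 11 12 17 18 6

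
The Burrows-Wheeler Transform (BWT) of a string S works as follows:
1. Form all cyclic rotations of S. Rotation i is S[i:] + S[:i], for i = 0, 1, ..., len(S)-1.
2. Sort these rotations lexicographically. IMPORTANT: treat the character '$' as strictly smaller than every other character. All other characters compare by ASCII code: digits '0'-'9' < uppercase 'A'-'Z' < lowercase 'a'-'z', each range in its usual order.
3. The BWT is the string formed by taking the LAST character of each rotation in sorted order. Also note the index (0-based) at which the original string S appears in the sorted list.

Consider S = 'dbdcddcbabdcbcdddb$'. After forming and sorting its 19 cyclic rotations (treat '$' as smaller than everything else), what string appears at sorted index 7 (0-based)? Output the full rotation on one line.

Answer: cbabdcbcdddb$dbdcdd

Derivation:
All 19 rotations (rotation i = S[i:]+S[:i]):
  rot[0] = dbdcddcbabdcbcdddb$
  rot[1] = bdcddcbabdcbcdddb$d
  rot[2] = dcddcbabdcbcdddb$db
  rot[3] = cddcbabdcbcdddb$dbd
  rot[4] = ddcbabdcbcdddb$dbdc
  rot[5] = dcbabdcbcdddb$dbdcd
  rot[6] = cbabdcbcdddb$dbdcdd
  rot[7] = babdcbcdddb$dbdcddc
  rot[8] = abdcbcdddb$dbdcddcb
  rot[9] = bdcbcdddb$dbdcddcba
  rot[10] = dcbcdddb$dbdcddcbab
  rot[11] = cbcdddb$dbdcddcbabd
  rot[12] = bcdddb$dbdcddcbabdc
  rot[13] = cdddb$dbdcddcbabdcb
  rot[14] = dddb$dbdcddcbabdcbc
  rot[15] = ddb$dbdcddcbabdcbcd
  rot[16] = db$dbdcddcbabdcbcdd
  rot[17] = b$dbdcddcbabdcbcddd
  rot[18] = $dbdcddcbabdcbcdddb
Sorted (with $ < everything):
  sorted[0] = $dbdcddcbabdcbcdddb
  sorted[1] = abdcbcdddb$dbdcddcb
  sorted[2] = b$dbdcddcbabdcbcddd
  sorted[3] = babdcbcdddb$dbdcddc
  sorted[4] = bcdddb$dbdcddcbabdc
  sorted[5] = bdcbcdddb$dbdcddcba
  sorted[6] = bdcddcbabdcbcdddb$d
  sorted[7] = cbabdcbcdddb$dbdcdd
  sorted[8] = cbcdddb$dbdcddcbabd
  sorted[9] = cddcbabdcbcdddb$dbd
  sorted[10] = cdddb$dbdcddcbabdcb
  sorted[11] = db$dbdcddcbabdcbcdd
  sorted[12] = dbdcddcbabdcbcdddb$
  sorted[13] = dcbabdcbcdddb$dbdcd
  sorted[14] = dcbcdddb$dbdcddcbab
  sorted[15] = dcddcbabdcbcdddb$db
  sorted[16] = ddb$dbdcddcbabdcbcd
  sorted[17] = ddcbabdcbcdddb$dbdc
  sorted[18] = dddb$dbdcddcbabdcbc
sorted[7] = cbabdcbcdddb$dbdcdd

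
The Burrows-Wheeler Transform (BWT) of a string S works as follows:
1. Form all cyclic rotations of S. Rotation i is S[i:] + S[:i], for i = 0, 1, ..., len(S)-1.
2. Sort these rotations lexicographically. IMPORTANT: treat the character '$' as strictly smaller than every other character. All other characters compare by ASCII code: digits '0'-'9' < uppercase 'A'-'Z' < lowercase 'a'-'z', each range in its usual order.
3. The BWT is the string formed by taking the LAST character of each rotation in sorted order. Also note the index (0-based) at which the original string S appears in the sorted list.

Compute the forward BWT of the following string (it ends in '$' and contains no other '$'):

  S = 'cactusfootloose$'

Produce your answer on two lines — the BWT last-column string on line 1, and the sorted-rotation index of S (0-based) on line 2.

Answer: ec$asstlfooouoct
2

Derivation:
All 16 rotations (rotation i = S[i:]+S[:i]):
  rot[0] = cactusfootloose$
  rot[1] = actusfootloose$c
  rot[2] = ctusfootloose$ca
  rot[3] = tusfootloose$cac
  rot[4] = usfootloose$cact
  rot[5] = sfootloose$cactu
  rot[6] = footloose$cactus
  rot[7] = ootloose$cactusf
  rot[8] = otloose$cactusfo
  rot[9] = tloose$cactusfoo
  rot[10] = loose$cactusfoot
  rot[11] = oose$cactusfootl
  rot[12] = ose$cactusfootlo
  rot[13] = se$cactusfootloo
  rot[14] = e$cactusfootloos
  rot[15] = $cactusfootloose
Sorted (with $ < everything):
  sorted[0] = $cactusfootloose  (last char: 'e')
  sorted[1] = actusfootloose$c  (last char: 'c')
  sorted[2] = cactusfootloose$  (last char: '$')
  sorted[3] = ctusfootloose$ca  (last char: 'a')
  sorted[4] = e$cactusfootloos  (last char: 's')
  sorted[5] = footloose$cactus  (last char: 's')
  sorted[6] = loose$cactusfoot  (last char: 't')
  sorted[7] = oose$cactusfootl  (last char: 'l')
  sorted[8] = ootloose$cactusf  (last char: 'f')
  sorted[9] = ose$cactusfootlo  (last char: 'o')
  sorted[10] = otloose$cactusfo  (last char: 'o')
  sorted[11] = se$cactusfootloo  (last char: 'o')
  sorted[12] = sfootloose$cactu  (last char: 'u')
  sorted[13] = tloose$cactusfoo  (last char: 'o')
  sorted[14] = tusfootloose$cac  (last char: 'c')
  sorted[15] = usfootloose$cact  (last char: 't')
Last column: ec$asstlfooouoct
Original string S is at sorted index 2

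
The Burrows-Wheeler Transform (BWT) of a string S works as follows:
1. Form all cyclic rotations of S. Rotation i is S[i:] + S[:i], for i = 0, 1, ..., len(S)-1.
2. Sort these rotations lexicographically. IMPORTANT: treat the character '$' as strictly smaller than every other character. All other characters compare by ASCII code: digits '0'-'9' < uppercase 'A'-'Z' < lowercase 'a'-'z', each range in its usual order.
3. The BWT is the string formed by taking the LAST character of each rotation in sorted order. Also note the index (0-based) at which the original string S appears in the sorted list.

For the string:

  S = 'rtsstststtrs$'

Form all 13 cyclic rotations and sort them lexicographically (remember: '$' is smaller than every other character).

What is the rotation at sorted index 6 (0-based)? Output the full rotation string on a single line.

Answer: ststtrs$rtsst

Derivation:
All 13 rotations (rotation i = S[i:]+S[:i]):
  rot[0] = rtsstststtrs$
  rot[1] = tsstststtrs$r
  rot[2] = sstststtrs$rt
  rot[3] = stststtrs$rts
  rot[4] = tststtrs$rtss
  rot[5] = ststtrs$rtsst
  rot[6] = tsttrs$rtssts
  rot[7] = sttrs$rtsstst
  rot[8] = ttrs$rtsststs
  rot[9] = trs$rtsststst
  rot[10] = rs$rtsstststt
  rot[11] = s$rtsstststtr
  rot[12] = $rtsstststtrs
Sorted (with $ < everything):
  sorted[0] = $rtsstststtrs
  sorted[1] = rs$rtsstststt
  sorted[2] = rtsstststtrs$
  sorted[3] = s$rtsstststtr
  sorted[4] = sstststtrs$rt
  sorted[5] = stststtrs$rts
  sorted[6] = ststtrs$rtsst
  sorted[7] = sttrs$rtsstst
  sorted[8] = trs$rtsststst
  sorted[9] = tsstststtrs$r
  sorted[10] = tststtrs$rtss
  sorted[11] = tsttrs$rtssts
  sorted[12] = ttrs$rtsststs
sorted[6] = ststtrs$rtsst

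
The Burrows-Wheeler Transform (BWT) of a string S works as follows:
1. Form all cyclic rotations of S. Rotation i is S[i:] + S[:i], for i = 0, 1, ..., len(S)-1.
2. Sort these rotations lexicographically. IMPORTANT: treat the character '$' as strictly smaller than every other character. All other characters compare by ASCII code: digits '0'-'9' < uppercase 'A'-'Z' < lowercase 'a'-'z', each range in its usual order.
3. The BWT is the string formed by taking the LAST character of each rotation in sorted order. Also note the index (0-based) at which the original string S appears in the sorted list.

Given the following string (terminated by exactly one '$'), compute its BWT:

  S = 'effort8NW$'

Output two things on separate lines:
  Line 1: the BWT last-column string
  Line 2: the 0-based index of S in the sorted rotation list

All 10 rotations (rotation i = S[i:]+S[:i]):
  rot[0] = effort8NW$
  rot[1] = ffort8NW$e
  rot[2] = fort8NW$ef
  rot[3] = ort8NW$eff
  rot[4] = rt8NW$effo
  rot[5] = t8NW$effor
  rot[6] = 8NW$effort
  rot[7] = NW$effort8
  rot[8] = W$effort8N
  rot[9] = $effort8NW
Sorted (with $ < everything):
  sorted[0] = $effort8NW  (last char: 'W')
  sorted[1] = 8NW$effort  (last char: 't')
  sorted[2] = NW$effort8  (last char: '8')
  sorted[3] = W$effort8N  (last char: 'N')
  sorted[4] = effort8NW$  (last char: '$')
  sorted[5] = ffort8NW$e  (last char: 'e')
  sorted[6] = fort8NW$ef  (last char: 'f')
  sorted[7] = ort8NW$eff  (last char: 'f')
  sorted[8] = rt8NW$effo  (last char: 'o')
  sorted[9] = t8NW$effor  (last char: 'r')
Last column: Wt8N$effor
Original string S is at sorted index 4

Answer: Wt8N$effor
4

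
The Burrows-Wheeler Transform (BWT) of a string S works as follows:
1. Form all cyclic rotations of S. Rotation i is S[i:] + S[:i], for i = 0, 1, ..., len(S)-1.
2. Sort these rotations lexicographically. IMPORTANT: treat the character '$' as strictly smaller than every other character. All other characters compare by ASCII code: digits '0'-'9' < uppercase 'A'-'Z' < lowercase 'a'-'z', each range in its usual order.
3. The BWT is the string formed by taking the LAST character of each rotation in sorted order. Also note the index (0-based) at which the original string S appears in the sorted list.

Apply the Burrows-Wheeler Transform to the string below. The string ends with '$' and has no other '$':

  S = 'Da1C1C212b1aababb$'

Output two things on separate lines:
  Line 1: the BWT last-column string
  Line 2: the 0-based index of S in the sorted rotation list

Answer: b2aCbC111$D1abb2aa
9

Derivation:
All 18 rotations (rotation i = S[i:]+S[:i]):
  rot[0] = Da1C1C212b1aababb$
  rot[1] = a1C1C212b1aababb$D
  rot[2] = 1C1C212b1aababb$Da
  rot[3] = C1C212b1aababb$Da1
  rot[4] = 1C212b1aababb$Da1C
  rot[5] = C212b1aababb$Da1C1
  rot[6] = 212b1aababb$Da1C1C
  rot[7] = 12b1aababb$Da1C1C2
  rot[8] = 2b1aababb$Da1C1C21
  rot[9] = b1aababb$Da1C1C212
  rot[10] = 1aababb$Da1C1C212b
  rot[11] = aababb$Da1C1C212b1
  rot[12] = ababb$Da1C1C212b1a
  rot[13] = babb$Da1C1C212b1aa
  rot[14] = abb$Da1C1C212b1aab
  rot[15] = bb$Da1C1C212b1aaba
  rot[16] = b$Da1C1C212b1aabab
  rot[17] = $Da1C1C212b1aababb
Sorted (with $ < everything):
  sorted[0] = $Da1C1C212b1aababb  (last char: 'b')
  sorted[1] = 12b1aababb$Da1C1C2  (last char: '2')
  sorted[2] = 1C1C212b1aababb$Da  (last char: 'a')
  sorted[3] = 1C212b1aababb$Da1C  (last char: 'C')
  sorted[4] = 1aababb$Da1C1C212b  (last char: 'b')
  sorted[5] = 212b1aababb$Da1C1C  (last char: 'C')
  sorted[6] = 2b1aababb$Da1C1C21  (last char: '1')
  sorted[7] = C1C212b1aababb$Da1  (last char: '1')
  sorted[8] = C212b1aababb$Da1C1  (last char: '1')
  sorted[9] = Da1C1C212b1aababb$  (last char: '$')
  sorted[10] = a1C1C212b1aababb$D  (last char: 'D')
  sorted[11] = aababb$Da1C1C212b1  (last char: '1')
  sorted[12] = ababb$Da1C1C212b1a  (last char: 'a')
  sorted[13] = abb$Da1C1C212b1aab  (last char: 'b')
  sorted[14] = b$Da1C1C212b1aabab  (last char: 'b')
  sorted[15] = b1aababb$Da1C1C212  (last char: '2')
  sorted[16] = babb$Da1C1C212b1aa  (last char: 'a')
  sorted[17] = bb$Da1C1C212b1aaba  (last char: 'a')
Last column: b2aCbC111$D1abb2aa
Original string S is at sorted index 9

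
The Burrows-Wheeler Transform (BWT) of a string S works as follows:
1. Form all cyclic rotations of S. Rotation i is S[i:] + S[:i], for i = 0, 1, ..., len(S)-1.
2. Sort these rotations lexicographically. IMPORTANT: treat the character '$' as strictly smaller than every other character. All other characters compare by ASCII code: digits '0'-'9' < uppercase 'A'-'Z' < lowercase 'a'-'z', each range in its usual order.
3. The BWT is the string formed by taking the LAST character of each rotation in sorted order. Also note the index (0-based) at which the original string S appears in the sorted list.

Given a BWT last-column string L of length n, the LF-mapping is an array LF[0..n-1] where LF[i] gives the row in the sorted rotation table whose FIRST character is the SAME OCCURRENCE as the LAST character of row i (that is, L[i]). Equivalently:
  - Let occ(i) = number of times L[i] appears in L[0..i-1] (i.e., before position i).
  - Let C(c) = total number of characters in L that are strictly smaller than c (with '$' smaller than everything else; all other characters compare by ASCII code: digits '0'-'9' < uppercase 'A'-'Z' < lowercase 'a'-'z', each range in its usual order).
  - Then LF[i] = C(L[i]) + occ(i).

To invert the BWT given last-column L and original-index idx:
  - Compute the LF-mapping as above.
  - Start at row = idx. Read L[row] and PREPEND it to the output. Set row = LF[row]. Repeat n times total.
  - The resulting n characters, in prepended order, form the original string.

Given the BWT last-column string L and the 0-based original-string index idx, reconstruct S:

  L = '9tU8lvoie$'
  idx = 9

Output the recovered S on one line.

LF mapping: 2 8 3 1 6 9 7 5 4 0
Walk LF starting at row 9, prepending L[row]:
  step 1: row=9, L[9]='$', prepend. Next row=LF[9]=0
  step 2: row=0, L[0]='9', prepend. Next row=LF[0]=2
  step 3: row=2, L[2]='U', prepend. Next row=LF[2]=3
  step 4: row=3, L[3]='8', prepend. Next row=LF[3]=1
  step 5: row=1, L[1]='t', prepend. Next row=LF[1]=8
  step 6: row=8, L[8]='e', prepend. Next row=LF[8]=4
  step 7: row=4, L[4]='l', prepend. Next row=LF[4]=6
  step 8: row=6, L[6]='o', prepend. Next row=LF[6]=7
  step 9: row=7, L[7]='i', prepend. Next row=LF[7]=5
  step 10: row=5, L[5]='v', prepend. Next row=LF[5]=9
Reversed output: violet8U9$

Answer: violet8U9$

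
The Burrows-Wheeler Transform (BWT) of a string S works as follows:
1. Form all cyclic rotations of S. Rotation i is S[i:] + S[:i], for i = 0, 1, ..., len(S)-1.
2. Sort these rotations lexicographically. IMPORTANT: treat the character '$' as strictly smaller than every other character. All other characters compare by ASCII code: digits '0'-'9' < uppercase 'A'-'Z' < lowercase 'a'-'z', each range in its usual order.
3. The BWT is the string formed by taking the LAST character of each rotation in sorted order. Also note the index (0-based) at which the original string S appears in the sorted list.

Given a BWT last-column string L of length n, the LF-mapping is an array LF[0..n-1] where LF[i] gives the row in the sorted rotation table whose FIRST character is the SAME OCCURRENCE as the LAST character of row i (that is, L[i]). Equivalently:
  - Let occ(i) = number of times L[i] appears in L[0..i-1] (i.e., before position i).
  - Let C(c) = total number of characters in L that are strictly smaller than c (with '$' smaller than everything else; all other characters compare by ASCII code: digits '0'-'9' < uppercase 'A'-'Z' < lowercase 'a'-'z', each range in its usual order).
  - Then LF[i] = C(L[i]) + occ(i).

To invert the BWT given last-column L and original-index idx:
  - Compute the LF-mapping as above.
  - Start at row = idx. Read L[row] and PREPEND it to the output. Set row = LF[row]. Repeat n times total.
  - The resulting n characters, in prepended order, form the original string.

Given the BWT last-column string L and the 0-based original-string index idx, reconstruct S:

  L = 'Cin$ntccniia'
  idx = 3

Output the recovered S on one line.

LF mapping: 1 5 8 0 9 11 3 4 10 6 7 2
Walk LF starting at row 3, prepending L[row]:
  step 1: row=3, L[3]='$', prepend. Next row=LF[3]=0
  step 2: row=0, L[0]='C', prepend. Next row=LF[0]=1
  step 3: row=1, L[1]='i', prepend. Next row=LF[1]=5
  step 4: row=5, L[5]='t', prepend. Next row=LF[5]=11
  step 5: row=11, L[11]='a', prepend. Next row=LF[11]=2
  step 6: row=2, L[2]='n', prepend. Next row=LF[2]=8
  step 7: row=8, L[8]='n', prepend. Next row=LF[8]=10
  step 8: row=10, L[10]='i', prepend. Next row=LF[10]=7
  step 9: row=7, L[7]='c', prepend. Next row=LF[7]=4
  step 10: row=4, L[4]='n', prepend. Next row=LF[4]=9
  step 11: row=9, L[9]='i', prepend. Next row=LF[9]=6
  step 12: row=6, L[6]='c', prepend. Next row=LF[6]=3
Reversed output: cincinnatiC$

Answer: cincinnatiC$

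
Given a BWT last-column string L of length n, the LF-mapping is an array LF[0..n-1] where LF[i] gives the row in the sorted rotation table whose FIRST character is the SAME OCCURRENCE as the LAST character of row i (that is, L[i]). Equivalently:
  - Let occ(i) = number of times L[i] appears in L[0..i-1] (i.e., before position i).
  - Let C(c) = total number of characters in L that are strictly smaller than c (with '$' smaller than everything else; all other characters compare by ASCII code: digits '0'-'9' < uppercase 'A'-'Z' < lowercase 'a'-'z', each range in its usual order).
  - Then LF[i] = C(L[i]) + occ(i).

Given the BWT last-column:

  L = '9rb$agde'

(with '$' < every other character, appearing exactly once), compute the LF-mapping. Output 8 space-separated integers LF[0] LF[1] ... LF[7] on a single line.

Answer: 1 7 3 0 2 6 4 5

Derivation:
Char counts: '$':1, '9':1, 'a':1, 'b':1, 'd':1, 'e':1, 'g':1, 'r':1
C (first-col start): C('$')=0, C('9')=1, C('a')=2, C('b')=3, C('d')=4, C('e')=5, C('g')=6, C('r')=7
L[0]='9': occ=0, LF[0]=C('9')+0=1+0=1
L[1]='r': occ=0, LF[1]=C('r')+0=7+0=7
L[2]='b': occ=0, LF[2]=C('b')+0=3+0=3
L[3]='$': occ=0, LF[3]=C('$')+0=0+0=0
L[4]='a': occ=0, LF[4]=C('a')+0=2+0=2
L[5]='g': occ=0, LF[5]=C('g')+0=6+0=6
L[6]='d': occ=0, LF[6]=C('d')+0=4+0=4
L[7]='e': occ=0, LF[7]=C('e')+0=5+0=5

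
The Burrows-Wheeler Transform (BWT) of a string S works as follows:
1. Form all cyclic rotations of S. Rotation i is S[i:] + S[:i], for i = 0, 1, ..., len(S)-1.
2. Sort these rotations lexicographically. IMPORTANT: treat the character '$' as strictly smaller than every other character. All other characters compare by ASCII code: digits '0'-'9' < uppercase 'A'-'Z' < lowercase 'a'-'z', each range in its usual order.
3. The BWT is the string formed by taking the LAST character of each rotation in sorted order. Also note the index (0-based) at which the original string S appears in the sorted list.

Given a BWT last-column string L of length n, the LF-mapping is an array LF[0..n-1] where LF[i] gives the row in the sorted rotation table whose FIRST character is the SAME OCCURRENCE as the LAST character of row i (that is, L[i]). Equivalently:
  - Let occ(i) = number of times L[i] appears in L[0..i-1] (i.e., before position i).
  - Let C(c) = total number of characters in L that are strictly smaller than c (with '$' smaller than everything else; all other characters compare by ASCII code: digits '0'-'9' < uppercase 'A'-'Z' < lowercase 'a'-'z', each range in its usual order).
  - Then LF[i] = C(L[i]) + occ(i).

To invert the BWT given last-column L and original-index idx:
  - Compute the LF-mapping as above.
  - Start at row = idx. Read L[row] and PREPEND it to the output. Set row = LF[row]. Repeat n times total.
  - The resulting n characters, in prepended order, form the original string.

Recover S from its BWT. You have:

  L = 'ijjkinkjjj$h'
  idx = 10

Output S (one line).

LF mapping: 2 4 5 9 3 11 10 6 7 8 0 1
Walk LF starting at row 10, prepending L[row]:
  step 1: row=10, L[10]='$', prepend. Next row=LF[10]=0
  step 2: row=0, L[0]='i', prepend. Next row=LF[0]=2
  step 3: row=2, L[2]='j', prepend. Next row=LF[2]=5
  step 4: row=5, L[5]='n', prepend. Next row=LF[5]=11
  step 5: row=11, L[11]='h', prepend. Next row=LF[11]=1
  step 6: row=1, L[1]='j', prepend. Next row=LF[1]=4
  step 7: row=4, L[4]='i', prepend. Next row=LF[4]=3
  step 8: row=3, L[3]='k', prepend. Next row=LF[3]=9
  step 9: row=9, L[9]='j', prepend. Next row=LF[9]=8
  step 10: row=8, L[8]='j', prepend. Next row=LF[8]=7
  step 11: row=7, L[7]='j', prepend. Next row=LF[7]=6
  step 12: row=6, L[6]='k', prepend. Next row=LF[6]=10
Reversed output: kjjjkijhnji$

Answer: kjjjkijhnji$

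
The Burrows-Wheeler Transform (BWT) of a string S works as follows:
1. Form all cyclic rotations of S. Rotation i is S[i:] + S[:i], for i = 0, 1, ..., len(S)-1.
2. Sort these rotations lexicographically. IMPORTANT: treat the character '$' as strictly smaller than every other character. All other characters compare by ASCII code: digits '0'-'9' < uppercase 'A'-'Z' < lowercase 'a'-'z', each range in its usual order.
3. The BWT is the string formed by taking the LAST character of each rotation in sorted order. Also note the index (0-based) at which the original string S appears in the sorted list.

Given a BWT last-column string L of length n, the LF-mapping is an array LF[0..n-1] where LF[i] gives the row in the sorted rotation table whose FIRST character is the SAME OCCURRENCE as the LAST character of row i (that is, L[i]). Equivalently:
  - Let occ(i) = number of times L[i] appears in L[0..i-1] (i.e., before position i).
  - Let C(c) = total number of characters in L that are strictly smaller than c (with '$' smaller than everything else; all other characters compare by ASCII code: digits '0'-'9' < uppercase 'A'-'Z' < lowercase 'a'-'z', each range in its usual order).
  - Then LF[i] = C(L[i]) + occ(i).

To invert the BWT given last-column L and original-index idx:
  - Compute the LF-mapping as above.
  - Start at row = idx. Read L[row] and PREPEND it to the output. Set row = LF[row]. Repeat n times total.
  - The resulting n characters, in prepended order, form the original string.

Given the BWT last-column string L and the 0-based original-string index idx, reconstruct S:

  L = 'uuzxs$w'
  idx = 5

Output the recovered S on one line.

LF mapping: 2 3 6 5 1 0 4
Walk LF starting at row 5, prepending L[row]:
  step 1: row=5, L[5]='$', prepend. Next row=LF[5]=0
  step 2: row=0, L[0]='u', prepend. Next row=LF[0]=2
  step 3: row=2, L[2]='z', prepend. Next row=LF[2]=6
  step 4: row=6, L[6]='w', prepend. Next row=LF[6]=4
  step 5: row=4, L[4]='s', prepend. Next row=LF[4]=1
  step 6: row=1, L[1]='u', prepend. Next row=LF[1]=3
  step 7: row=3, L[3]='x', prepend. Next row=LF[3]=5
Reversed output: xuswzu$

Answer: xuswzu$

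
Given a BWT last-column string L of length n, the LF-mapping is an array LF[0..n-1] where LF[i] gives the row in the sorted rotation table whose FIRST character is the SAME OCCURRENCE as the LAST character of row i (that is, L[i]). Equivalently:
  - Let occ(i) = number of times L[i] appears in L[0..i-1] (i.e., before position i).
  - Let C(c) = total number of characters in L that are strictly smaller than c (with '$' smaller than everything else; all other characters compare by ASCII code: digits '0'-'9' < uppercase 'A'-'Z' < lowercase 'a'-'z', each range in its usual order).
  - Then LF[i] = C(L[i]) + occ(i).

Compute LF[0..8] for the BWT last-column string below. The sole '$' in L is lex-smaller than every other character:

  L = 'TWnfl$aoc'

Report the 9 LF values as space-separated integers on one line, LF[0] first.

Char counts: '$':1, 'T':1, 'W':1, 'a':1, 'c':1, 'f':1, 'l':1, 'n':1, 'o':1
C (first-col start): C('$')=0, C('T')=1, C('W')=2, C('a')=3, C('c')=4, C('f')=5, C('l')=6, C('n')=7, C('o')=8
L[0]='T': occ=0, LF[0]=C('T')+0=1+0=1
L[1]='W': occ=0, LF[1]=C('W')+0=2+0=2
L[2]='n': occ=0, LF[2]=C('n')+0=7+0=7
L[3]='f': occ=0, LF[3]=C('f')+0=5+0=5
L[4]='l': occ=0, LF[4]=C('l')+0=6+0=6
L[5]='$': occ=0, LF[5]=C('$')+0=0+0=0
L[6]='a': occ=0, LF[6]=C('a')+0=3+0=3
L[7]='o': occ=0, LF[7]=C('o')+0=8+0=8
L[8]='c': occ=0, LF[8]=C('c')+0=4+0=4

Answer: 1 2 7 5 6 0 3 8 4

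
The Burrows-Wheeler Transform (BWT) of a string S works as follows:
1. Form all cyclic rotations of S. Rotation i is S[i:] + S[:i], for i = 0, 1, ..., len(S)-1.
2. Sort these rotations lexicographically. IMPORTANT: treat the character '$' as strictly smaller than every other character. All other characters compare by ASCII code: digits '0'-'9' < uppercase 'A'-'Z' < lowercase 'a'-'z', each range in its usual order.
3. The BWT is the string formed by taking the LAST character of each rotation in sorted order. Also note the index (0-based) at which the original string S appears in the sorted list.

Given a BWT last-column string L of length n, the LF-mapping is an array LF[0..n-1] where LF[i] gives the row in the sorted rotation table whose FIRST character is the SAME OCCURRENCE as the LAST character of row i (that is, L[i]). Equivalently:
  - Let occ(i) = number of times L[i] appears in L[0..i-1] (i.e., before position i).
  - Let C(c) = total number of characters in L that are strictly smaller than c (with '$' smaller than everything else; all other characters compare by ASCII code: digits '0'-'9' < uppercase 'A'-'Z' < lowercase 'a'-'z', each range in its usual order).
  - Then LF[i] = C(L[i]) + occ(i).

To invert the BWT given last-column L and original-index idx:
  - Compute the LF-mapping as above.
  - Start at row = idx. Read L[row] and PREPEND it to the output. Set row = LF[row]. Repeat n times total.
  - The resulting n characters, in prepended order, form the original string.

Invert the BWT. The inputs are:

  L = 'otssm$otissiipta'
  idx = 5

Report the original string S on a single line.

LF mapping: 6 13 9 10 5 0 7 14 2 11 12 3 4 8 15 1
Walk LF starting at row 5, prepending L[row]:
  step 1: row=5, L[5]='$', prepend. Next row=LF[5]=0
  step 2: row=0, L[0]='o', prepend. Next row=LF[0]=6
  step 3: row=6, L[6]='o', prepend. Next row=LF[6]=7
  step 4: row=7, L[7]='t', prepend. Next row=LF[7]=14
  step 5: row=14, L[14]='t', prepend. Next row=LF[14]=15
  step 6: row=15, L[15]='a', prepend. Next row=LF[15]=1
  step 7: row=1, L[1]='t', prepend. Next row=LF[1]=13
  step 8: row=13, L[13]='p', prepend. Next row=LF[13]=8
  step 9: row=8, L[8]='i', prepend. Next row=LF[8]=2
  step 10: row=2, L[2]='s', prepend. Next row=LF[2]=9
  step 11: row=9, L[9]='s', prepend. Next row=LF[9]=11
  step 12: row=11, L[11]='i', prepend. Next row=LF[11]=3
  step 13: row=3, L[3]='s', prepend. Next row=LF[3]=10
  step 14: row=10, L[10]='s', prepend. Next row=LF[10]=12
  step 15: row=12, L[12]='i', prepend. Next row=LF[12]=4
  step 16: row=4, L[4]='m', prepend. Next row=LF[4]=5
Reversed output: mississiptattoo$

Answer: mississiptattoo$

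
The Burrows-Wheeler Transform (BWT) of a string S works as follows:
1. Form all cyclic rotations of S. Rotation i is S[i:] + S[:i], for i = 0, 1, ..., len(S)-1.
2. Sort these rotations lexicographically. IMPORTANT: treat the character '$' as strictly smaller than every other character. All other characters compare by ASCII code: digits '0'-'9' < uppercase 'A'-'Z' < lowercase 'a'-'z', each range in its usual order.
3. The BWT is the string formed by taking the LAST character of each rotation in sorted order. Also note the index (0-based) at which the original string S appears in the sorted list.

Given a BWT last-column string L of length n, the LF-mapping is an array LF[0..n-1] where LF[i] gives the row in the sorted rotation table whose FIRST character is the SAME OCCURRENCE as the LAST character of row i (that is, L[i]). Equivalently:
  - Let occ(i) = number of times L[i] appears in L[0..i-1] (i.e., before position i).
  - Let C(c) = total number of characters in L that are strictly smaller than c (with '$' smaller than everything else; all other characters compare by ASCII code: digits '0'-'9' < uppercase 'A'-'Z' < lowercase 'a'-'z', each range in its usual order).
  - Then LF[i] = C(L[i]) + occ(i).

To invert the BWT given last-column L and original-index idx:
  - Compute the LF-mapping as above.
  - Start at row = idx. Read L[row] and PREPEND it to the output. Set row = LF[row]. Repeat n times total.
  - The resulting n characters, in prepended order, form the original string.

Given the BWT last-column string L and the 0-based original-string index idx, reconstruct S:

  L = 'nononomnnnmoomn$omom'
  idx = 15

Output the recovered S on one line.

Answer: omooonnnmnnmonomomn$

Derivation:
LF mapping: 6 13 7 14 8 15 1 9 10 11 2 16 17 3 12 0 18 4 19 5
Walk LF starting at row 15, prepending L[row]:
  step 1: row=15, L[15]='$', prepend. Next row=LF[15]=0
  step 2: row=0, L[0]='n', prepend. Next row=LF[0]=6
  step 3: row=6, L[6]='m', prepend. Next row=LF[6]=1
  step 4: row=1, L[1]='o', prepend. Next row=LF[1]=13
  step 5: row=13, L[13]='m', prepend. Next row=LF[13]=3
  step 6: row=3, L[3]='o', prepend. Next row=LF[3]=14
  step 7: row=14, L[14]='n', prepend. Next row=LF[14]=12
  step 8: row=12, L[12]='o', prepend. Next row=LF[12]=17
  step 9: row=17, L[17]='m', prepend. Next row=LF[17]=4
  step 10: row=4, L[4]='n', prepend. Next row=LF[4]=8
  step 11: row=8, L[8]='n', prepend. Next row=LF[8]=10
  step 12: row=10, L[10]='m', prepend. Next row=LF[10]=2
  step 13: row=2, L[2]='n', prepend. Next row=LF[2]=7
  step 14: row=7, L[7]='n', prepend. Next row=LF[7]=9
  step 15: row=9, L[9]='n', prepend. Next row=LF[9]=11
  step 16: row=11, L[11]='o', prepend. Next row=LF[11]=16
  step 17: row=16, L[16]='o', prepend. Next row=LF[16]=18
  step 18: row=18, L[18]='o', prepend. Next row=LF[18]=19
  step 19: row=19, L[19]='m', prepend. Next row=LF[19]=5
  step 20: row=5, L[5]='o', prepend. Next row=LF[5]=15
Reversed output: omooonnnmnnmonomomn$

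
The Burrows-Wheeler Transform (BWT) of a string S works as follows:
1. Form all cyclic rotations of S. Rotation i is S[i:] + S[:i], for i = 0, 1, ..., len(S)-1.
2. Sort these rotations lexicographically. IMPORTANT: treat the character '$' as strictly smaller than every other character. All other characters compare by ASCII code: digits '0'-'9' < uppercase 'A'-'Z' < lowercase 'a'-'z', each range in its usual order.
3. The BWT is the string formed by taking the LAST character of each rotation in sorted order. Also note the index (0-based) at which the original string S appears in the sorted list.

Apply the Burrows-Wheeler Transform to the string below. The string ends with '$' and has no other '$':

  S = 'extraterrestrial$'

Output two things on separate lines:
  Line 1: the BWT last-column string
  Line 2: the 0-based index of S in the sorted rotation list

All 17 rotations (rotation i = S[i:]+S[:i]):
  rot[0] = extraterrestrial$
  rot[1] = xtraterrestrial$e
  rot[2] = traterrestrial$ex
  rot[3] = raterrestrial$ext
  rot[4] = aterrestrial$extr
  rot[5] = terrestrial$extra
  rot[6] = errestrial$extrat
  rot[7] = rrestrial$extrate
  rot[8] = restrial$extrater
  rot[9] = estrial$extraterr
  rot[10] = strial$extraterre
  rot[11] = trial$extraterres
  rot[12] = rial$extraterrest
  rot[13] = ial$extraterrestr
  rot[14] = al$extraterrestri
  rot[15] = l$extraterrestria
  rot[16] = $extraterrestrial
Sorted (with $ < everything):
  sorted[0] = $extraterrestrial  (last char: 'l')
  sorted[1] = al$extraterrestri  (last char: 'i')
  sorted[2] = aterrestrial$extr  (last char: 'r')
  sorted[3] = errestrial$extrat  (last char: 't')
  sorted[4] = estrial$extraterr  (last char: 'r')
  sorted[5] = extraterrestrial$  (last char: '$')
  sorted[6] = ial$extraterrestr  (last char: 'r')
  sorted[7] = l$extraterrestria  (last char: 'a')
  sorted[8] = raterrestrial$ext  (last char: 't')
  sorted[9] = restrial$extrater  (last char: 'r')
  sorted[10] = rial$extraterrest  (last char: 't')
  sorted[11] = rrestrial$extrate  (last char: 'e')
  sorted[12] = strial$extraterre  (last char: 'e')
  sorted[13] = terrestrial$extra  (last char: 'a')
  sorted[14] = traterrestrial$ex  (last char: 'x')
  sorted[15] = trial$extraterres  (last char: 's')
  sorted[16] = xtraterrestrial$e  (last char: 'e')
Last column: lirtr$ratrteeaxse
Original string S is at sorted index 5

Answer: lirtr$ratrteeaxse
5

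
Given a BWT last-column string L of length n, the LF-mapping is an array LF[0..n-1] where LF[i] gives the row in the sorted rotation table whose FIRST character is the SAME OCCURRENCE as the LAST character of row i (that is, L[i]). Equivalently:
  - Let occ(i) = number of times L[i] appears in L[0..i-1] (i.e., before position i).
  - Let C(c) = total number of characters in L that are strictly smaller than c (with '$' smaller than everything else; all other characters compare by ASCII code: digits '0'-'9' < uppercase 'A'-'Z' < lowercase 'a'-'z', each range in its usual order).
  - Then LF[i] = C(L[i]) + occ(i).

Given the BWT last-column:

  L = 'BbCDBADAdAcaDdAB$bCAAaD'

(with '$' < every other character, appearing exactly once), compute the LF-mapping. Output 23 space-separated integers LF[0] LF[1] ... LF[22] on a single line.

Answer: 7 18 10 12 8 1 13 2 21 3 20 16 14 22 4 9 0 19 11 5 6 17 15

Derivation:
Char counts: '$':1, 'A':6, 'B':3, 'C':2, 'D':4, 'a':2, 'b':2, 'c':1, 'd':2
C (first-col start): C('$')=0, C('A')=1, C('B')=7, C('C')=10, C('D')=12, C('a')=16, C('b')=18, C('c')=20, C('d')=21
L[0]='B': occ=0, LF[0]=C('B')+0=7+0=7
L[1]='b': occ=0, LF[1]=C('b')+0=18+0=18
L[2]='C': occ=0, LF[2]=C('C')+0=10+0=10
L[3]='D': occ=0, LF[3]=C('D')+0=12+0=12
L[4]='B': occ=1, LF[4]=C('B')+1=7+1=8
L[5]='A': occ=0, LF[5]=C('A')+0=1+0=1
L[6]='D': occ=1, LF[6]=C('D')+1=12+1=13
L[7]='A': occ=1, LF[7]=C('A')+1=1+1=2
L[8]='d': occ=0, LF[8]=C('d')+0=21+0=21
L[9]='A': occ=2, LF[9]=C('A')+2=1+2=3
L[10]='c': occ=0, LF[10]=C('c')+0=20+0=20
L[11]='a': occ=0, LF[11]=C('a')+0=16+0=16
L[12]='D': occ=2, LF[12]=C('D')+2=12+2=14
L[13]='d': occ=1, LF[13]=C('d')+1=21+1=22
L[14]='A': occ=3, LF[14]=C('A')+3=1+3=4
L[15]='B': occ=2, LF[15]=C('B')+2=7+2=9
L[16]='$': occ=0, LF[16]=C('$')+0=0+0=0
L[17]='b': occ=1, LF[17]=C('b')+1=18+1=19
L[18]='C': occ=1, LF[18]=C('C')+1=10+1=11
L[19]='A': occ=4, LF[19]=C('A')+4=1+4=5
L[20]='A': occ=5, LF[20]=C('A')+5=1+5=6
L[21]='a': occ=1, LF[21]=C('a')+1=16+1=17
L[22]='D': occ=3, LF[22]=C('D')+3=12+3=15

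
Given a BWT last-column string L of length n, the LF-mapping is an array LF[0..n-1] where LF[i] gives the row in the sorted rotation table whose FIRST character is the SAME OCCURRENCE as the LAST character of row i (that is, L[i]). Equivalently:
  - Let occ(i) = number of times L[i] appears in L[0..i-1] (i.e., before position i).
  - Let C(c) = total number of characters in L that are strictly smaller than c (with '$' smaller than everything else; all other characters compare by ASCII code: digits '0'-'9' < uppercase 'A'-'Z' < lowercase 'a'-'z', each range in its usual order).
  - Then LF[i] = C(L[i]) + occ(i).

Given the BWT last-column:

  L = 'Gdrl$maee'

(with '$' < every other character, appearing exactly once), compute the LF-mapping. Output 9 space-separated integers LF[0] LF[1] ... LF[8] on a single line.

Char counts: '$':1, 'G':1, 'a':1, 'd':1, 'e':2, 'l':1, 'm':1, 'r':1
C (first-col start): C('$')=0, C('G')=1, C('a')=2, C('d')=3, C('e')=4, C('l')=6, C('m')=7, C('r')=8
L[0]='G': occ=0, LF[0]=C('G')+0=1+0=1
L[1]='d': occ=0, LF[1]=C('d')+0=3+0=3
L[2]='r': occ=0, LF[2]=C('r')+0=8+0=8
L[3]='l': occ=0, LF[3]=C('l')+0=6+0=6
L[4]='$': occ=0, LF[4]=C('$')+0=0+0=0
L[5]='m': occ=0, LF[5]=C('m')+0=7+0=7
L[6]='a': occ=0, LF[6]=C('a')+0=2+0=2
L[7]='e': occ=0, LF[7]=C('e')+0=4+0=4
L[8]='e': occ=1, LF[8]=C('e')+1=4+1=5

Answer: 1 3 8 6 0 7 2 4 5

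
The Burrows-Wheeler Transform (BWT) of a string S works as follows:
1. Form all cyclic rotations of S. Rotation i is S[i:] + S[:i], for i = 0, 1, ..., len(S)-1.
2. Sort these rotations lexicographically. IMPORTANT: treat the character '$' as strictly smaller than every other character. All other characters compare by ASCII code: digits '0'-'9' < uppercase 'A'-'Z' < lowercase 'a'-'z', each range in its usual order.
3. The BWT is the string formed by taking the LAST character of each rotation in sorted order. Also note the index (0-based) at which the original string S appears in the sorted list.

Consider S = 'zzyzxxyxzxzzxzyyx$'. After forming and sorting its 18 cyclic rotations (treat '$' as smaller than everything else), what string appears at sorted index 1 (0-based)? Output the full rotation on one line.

All 18 rotations (rotation i = S[i:]+S[:i]):
  rot[0] = zzyzxxyxzxzzxzyyx$
  rot[1] = zyzxxyxzxzzxzyyx$z
  rot[2] = yzxxyxzxzzxzyyx$zz
  rot[3] = zxxyxzxzzxzyyx$zzy
  rot[4] = xxyxzxzzxzyyx$zzyz
  rot[5] = xyxzxzzxzyyx$zzyzx
  rot[6] = yxzxzzxzyyx$zzyzxx
  rot[7] = xzxzzxzyyx$zzyzxxy
  rot[8] = zxzzxzyyx$zzyzxxyx
  rot[9] = xzzxzyyx$zzyzxxyxz
  rot[10] = zzxzyyx$zzyzxxyxzx
  rot[11] = zxzyyx$zzyzxxyxzxz
  rot[12] = xzyyx$zzyzxxyxzxzz
  rot[13] = zyyx$zzyzxxyxzxzzx
  rot[14] = yyx$zzyzxxyxzxzzxz
  rot[15] = yx$zzyzxxyxzxzzxzy
  rot[16] = x$zzyzxxyxzxzzxzyy
  rot[17] = $zzyzxxyxzxzzxzyyx
Sorted (with $ < everything):
  sorted[0] = $zzyzxxyxzxzzxzyyx
  sorted[1] = x$zzyzxxyxzxzzxzyy
  sorted[2] = xxyxzxzzxzyyx$zzyz
  sorted[3] = xyxzxzzxzyyx$zzyzx
  sorted[4] = xzxzzxzyyx$zzyzxxy
  sorted[5] = xzyyx$zzyzxxyxzxzz
  sorted[6] = xzzxzyyx$zzyzxxyxz
  sorted[7] = yx$zzyzxxyxzxzzxzy
  sorted[8] = yxzxzzxzyyx$zzyzxx
  sorted[9] = yyx$zzyzxxyxzxzzxz
  sorted[10] = yzxxyxzxzzxzyyx$zz
  sorted[11] = zxxyxzxzzxzyyx$zzy
  sorted[12] = zxzyyx$zzyzxxyxzxz
  sorted[13] = zxzzxzyyx$zzyzxxyx
  sorted[14] = zyyx$zzyzxxyxzxzzx
  sorted[15] = zyzxxyxzxzzxzyyx$z
  sorted[16] = zzxzyyx$zzyzxxyxzx
  sorted[17] = zzyzxxyxzxzzxzyyx$
sorted[1] = x$zzyzxxyxzxzzxzyy

Answer: x$zzyzxxyxzxzzxzyy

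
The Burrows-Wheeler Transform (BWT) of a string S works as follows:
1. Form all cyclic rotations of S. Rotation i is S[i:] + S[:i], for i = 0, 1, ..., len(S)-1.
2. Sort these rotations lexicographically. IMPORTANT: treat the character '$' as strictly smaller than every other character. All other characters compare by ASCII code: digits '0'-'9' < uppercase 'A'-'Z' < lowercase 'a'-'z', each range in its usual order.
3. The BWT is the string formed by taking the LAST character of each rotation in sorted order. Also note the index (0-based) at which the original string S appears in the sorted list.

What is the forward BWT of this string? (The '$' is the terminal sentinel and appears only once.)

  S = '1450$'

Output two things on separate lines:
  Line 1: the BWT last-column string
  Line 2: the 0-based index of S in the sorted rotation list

All 5 rotations (rotation i = S[i:]+S[:i]):
  rot[0] = 1450$
  rot[1] = 450$1
  rot[2] = 50$14
  rot[3] = 0$145
  rot[4] = $1450
Sorted (with $ < everything):
  sorted[0] = $1450  (last char: '0')
  sorted[1] = 0$145  (last char: '5')
  sorted[2] = 1450$  (last char: '$')
  sorted[3] = 450$1  (last char: '1')
  sorted[4] = 50$14  (last char: '4')
Last column: 05$14
Original string S is at sorted index 2

Answer: 05$14
2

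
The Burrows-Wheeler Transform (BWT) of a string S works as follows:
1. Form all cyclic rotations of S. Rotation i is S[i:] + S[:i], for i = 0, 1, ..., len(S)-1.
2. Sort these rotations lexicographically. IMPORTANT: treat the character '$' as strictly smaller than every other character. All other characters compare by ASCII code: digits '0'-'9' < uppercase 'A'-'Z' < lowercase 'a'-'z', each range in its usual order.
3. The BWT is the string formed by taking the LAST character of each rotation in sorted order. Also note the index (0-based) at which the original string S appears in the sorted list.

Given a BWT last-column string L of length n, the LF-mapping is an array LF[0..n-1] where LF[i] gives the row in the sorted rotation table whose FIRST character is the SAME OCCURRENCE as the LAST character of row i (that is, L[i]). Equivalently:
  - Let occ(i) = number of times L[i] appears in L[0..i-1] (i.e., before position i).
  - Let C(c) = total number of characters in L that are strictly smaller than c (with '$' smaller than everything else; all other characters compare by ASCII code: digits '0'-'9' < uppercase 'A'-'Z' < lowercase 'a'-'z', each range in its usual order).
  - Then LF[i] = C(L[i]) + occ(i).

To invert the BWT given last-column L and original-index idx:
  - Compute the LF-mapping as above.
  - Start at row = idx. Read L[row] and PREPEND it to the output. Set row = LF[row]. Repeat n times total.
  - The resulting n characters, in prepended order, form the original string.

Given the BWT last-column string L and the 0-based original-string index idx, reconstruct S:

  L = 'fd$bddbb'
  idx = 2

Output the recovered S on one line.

LF mapping: 7 4 0 1 5 6 2 3
Walk LF starting at row 2, prepending L[row]:
  step 1: row=2, L[2]='$', prepend. Next row=LF[2]=0
  step 2: row=0, L[0]='f', prepend. Next row=LF[0]=7
  step 3: row=7, L[7]='b', prepend. Next row=LF[7]=3
  step 4: row=3, L[3]='b', prepend. Next row=LF[3]=1
  step 5: row=1, L[1]='d', prepend. Next row=LF[1]=4
  step 6: row=4, L[4]='d', prepend. Next row=LF[4]=5
  step 7: row=5, L[5]='d', prepend. Next row=LF[5]=6
  step 8: row=6, L[6]='b', prepend. Next row=LF[6]=2
Reversed output: bdddbbf$

Answer: bdddbbf$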